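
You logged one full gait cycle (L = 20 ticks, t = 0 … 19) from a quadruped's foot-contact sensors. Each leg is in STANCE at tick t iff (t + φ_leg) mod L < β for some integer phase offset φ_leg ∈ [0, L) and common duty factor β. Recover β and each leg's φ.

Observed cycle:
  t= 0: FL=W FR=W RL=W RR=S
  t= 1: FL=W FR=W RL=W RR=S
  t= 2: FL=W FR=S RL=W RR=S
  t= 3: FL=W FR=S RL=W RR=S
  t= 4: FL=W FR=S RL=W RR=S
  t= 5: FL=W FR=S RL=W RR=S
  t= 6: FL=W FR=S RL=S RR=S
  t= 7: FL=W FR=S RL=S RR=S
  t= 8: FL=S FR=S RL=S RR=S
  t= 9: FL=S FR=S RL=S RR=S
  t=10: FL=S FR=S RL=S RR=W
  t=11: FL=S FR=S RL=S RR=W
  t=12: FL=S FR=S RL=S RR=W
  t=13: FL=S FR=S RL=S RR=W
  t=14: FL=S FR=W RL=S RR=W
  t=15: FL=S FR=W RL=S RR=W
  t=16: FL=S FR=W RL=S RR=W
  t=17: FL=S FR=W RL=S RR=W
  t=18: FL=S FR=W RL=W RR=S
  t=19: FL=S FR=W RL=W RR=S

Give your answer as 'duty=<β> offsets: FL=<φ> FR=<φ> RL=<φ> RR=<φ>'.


duty=12 offsets: FL=12 FR=18 RL=14 RR=2

duty β = stance ticks per leg = 12
FL: stance ticks = 12; W→S at t=8 → φ=12
FR: stance ticks = 12; W→S at t=2 → φ=18
RL: stance ticks = 12; W→S at t=6 → φ=14
RR: stance ticks = 12; W→S at t=18 → φ=2


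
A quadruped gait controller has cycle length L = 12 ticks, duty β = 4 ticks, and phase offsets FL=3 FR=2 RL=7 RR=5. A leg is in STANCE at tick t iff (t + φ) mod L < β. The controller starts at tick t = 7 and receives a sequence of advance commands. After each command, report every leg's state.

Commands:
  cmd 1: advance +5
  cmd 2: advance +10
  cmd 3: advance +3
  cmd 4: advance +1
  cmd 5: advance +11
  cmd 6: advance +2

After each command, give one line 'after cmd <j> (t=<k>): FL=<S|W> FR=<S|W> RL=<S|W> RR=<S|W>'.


start t=7: FL=W FR=W RL=S RR=S
cmd 1: advance +5 → t=12, phase=(3,2,7,5) → FL=S FR=S RL=W RR=W
cmd 2: advance +10 → t=22, phase=(1,0,5,3) → FL=S FR=S RL=W RR=S
cmd 3: advance +3 → t=25, phase=(4,3,8,6) → FL=W FR=S RL=W RR=W
cmd 4: advance +1 → t=26, phase=(5,4,9,7) → FL=W FR=W RL=W RR=W
cmd 5: advance +11 → t=37, phase=(4,3,8,6) → FL=W FR=S RL=W RR=W
cmd 6: advance +2 → t=39, phase=(6,5,10,8) → FL=W FR=W RL=W RR=W

after cmd 1 (t=12): FL=S FR=S RL=W RR=W
after cmd 2 (t=22): FL=S FR=S RL=W RR=S
after cmd 3 (t=25): FL=W FR=S RL=W RR=W
after cmd 4 (t=26): FL=W FR=W RL=W RR=W
after cmd 5 (t=37): FL=W FR=S RL=W RR=W
after cmd 6 (t=39): FL=W FR=W RL=W RR=W


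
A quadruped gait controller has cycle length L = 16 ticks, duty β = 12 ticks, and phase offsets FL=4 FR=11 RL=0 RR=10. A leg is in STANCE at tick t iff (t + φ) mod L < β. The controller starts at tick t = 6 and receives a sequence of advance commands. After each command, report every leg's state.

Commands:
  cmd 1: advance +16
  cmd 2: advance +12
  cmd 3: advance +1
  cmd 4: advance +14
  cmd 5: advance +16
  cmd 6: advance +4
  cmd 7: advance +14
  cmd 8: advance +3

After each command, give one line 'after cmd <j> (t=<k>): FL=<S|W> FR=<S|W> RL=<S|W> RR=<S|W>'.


start t=6: FL=S FR=S RL=S RR=S
cmd 1: advance +16 → t=22, phase=(10,1,6,0) → FL=S FR=S RL=S RR=S
cmd 2: advance +12 → t=34, phase=(6,13,2,12) → FL=S FR=W RL=S RR=W
cmd 3: advance +1 → t=35, phase=(7,14,3,13) → FL=S FR=W RL=S RR=W
cmd 4: advance +14 → t=49, phase=(5,12,1,11) → FL=S FR=W RL=S RR=S
cmd 5: advance +16 → t=65, phase=(5,12,1,11) → FL=S FR=W RL=S RR=S
cmd 6: advance +4 → t=69, phase=(9,0,5,15) → FL=S FR=S RL=S RR=W
cmd 7: advance +14 → t=83, phase=(7,14,3,13) → FL=S FR=W RL=S RR=W
cmd 8: advance +3 → t=86, phase=(10,1,6,0) → FL=S FR=S RL=S RR=S

after cmd 1 (t=22): FL=S FR=S RL=S RR=S
after cmd 2 (t=34): FL=S FR=W RL=S RR=W
after cmd 3 (t=35): FL=S FR=W RL=S RR=W
after cmd 4 (t=49): FL=S FR=W RL=S RR=S
after cmd 5 (t=65): FL=S FR=W RL=S RR=S
after cmd 6 (t=69): FL=S FR=S RL=S RR=W
after cmd 7 (t=83): FL=S FR=W RL=S RR=W
after cmd 8 (t=86): FL=S FR=S RL=S RR=S


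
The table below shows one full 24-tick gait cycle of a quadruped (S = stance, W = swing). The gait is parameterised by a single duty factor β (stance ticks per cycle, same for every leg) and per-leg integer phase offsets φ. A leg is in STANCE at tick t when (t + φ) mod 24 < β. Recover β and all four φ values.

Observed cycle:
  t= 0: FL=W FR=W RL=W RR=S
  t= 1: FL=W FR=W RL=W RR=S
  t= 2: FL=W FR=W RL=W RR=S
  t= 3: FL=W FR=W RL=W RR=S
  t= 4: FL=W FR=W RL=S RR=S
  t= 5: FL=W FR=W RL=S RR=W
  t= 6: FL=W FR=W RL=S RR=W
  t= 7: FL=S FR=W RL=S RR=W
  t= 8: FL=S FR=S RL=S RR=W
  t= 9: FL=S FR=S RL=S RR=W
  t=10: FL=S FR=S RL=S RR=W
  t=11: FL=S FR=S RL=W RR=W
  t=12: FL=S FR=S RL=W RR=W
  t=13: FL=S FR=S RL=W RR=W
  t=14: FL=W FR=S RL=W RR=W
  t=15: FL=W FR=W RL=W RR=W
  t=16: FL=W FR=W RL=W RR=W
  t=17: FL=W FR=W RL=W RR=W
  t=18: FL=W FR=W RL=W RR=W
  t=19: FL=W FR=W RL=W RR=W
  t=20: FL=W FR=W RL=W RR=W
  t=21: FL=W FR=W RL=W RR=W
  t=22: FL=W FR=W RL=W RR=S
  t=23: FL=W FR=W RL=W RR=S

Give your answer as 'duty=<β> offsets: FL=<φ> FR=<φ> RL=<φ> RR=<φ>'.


duty=7 offsets: FL=17 FR=16 RL=20 RR=2

duty β = stance ticks per leg = 7
FL: stance ticks = 7; W→S at t=7 → φ=17
FR: stance ticks = 7; W→S at t=8 → φ=16
RL: stance ticks = 7; W→S at t=4 → φ=20
RR: stance ticks = 7; W→S at t=22 → φ=2


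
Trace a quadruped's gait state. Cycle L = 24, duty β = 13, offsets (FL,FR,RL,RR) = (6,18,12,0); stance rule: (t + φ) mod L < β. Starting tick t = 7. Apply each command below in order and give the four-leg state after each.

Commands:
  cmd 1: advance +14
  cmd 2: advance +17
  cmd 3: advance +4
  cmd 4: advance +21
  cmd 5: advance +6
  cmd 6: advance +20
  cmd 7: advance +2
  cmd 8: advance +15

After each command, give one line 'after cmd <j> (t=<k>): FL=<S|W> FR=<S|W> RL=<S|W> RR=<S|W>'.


after cmd 1 (t=21): FL=S FR=W RL=S RR=W
after cmd 2 (t=38): FL=W FR=S RL=S RR=W
after cmd 3 (t=42): FL=S FR=S RL=S RR=W
after cmd 4 (t=63): FL=W FR=S RL=S RR=W
after cmd 5 (t=69): FL=S FR=W RL=S RR=W
after cmd 6 (t=89): FL=W FR=S RL=S RR=W
after cmd 7 (t=91): FL=S FR=W RL=S RR=W
after cmd 8 (t=106): FL=W FR=S RL=W RR=S

start t=7: FL=W FR=S RL=W RR=S
cmd 1: advance +14 → t=21, phase=(3,15,9,21) → FL=S FR=W RL=S RR=W
cmd 2: advance +17 → t=38, phase=(20,8,2,14) → FL=W FR=S RL=S RR=W
cmd 3: advance +4 → t=42, phase=(0,12,6,18) → FL=S FR=S RL=S RR=W
cmd 4: advance +21 → t=63, phase=(21,9,3,15) → FL=W FR=S RL=S RR=W
cmd 5: advance +6 → t=69, phase=(3,15,9,21) → FL=S FR=W RL=S RR=W
cmd 6: advance +20 → t=89, phase=(23,11,5,17) → FL=W FR=S RL=S RR=W
cmd 7: advance +2 → t=91, phase=(1,13,7,19) → FL=S FR=W RL=S RR=W
cmd 8: advance +15 → t=106, phase=(16,4,22,10) → FL=W FR=S RL=W RR=S


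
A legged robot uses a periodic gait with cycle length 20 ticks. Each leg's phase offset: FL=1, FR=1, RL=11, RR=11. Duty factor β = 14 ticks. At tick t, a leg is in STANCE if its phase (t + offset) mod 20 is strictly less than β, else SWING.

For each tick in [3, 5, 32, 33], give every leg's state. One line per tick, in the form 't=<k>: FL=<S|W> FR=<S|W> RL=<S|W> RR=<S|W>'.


t=3: phase=(4,4,14,14) vs β=14 → FL=S FR=S RL=W RR=W
t=5: phase=(6,6,16,16) vs β=14 → FL=S FR=S RL=W RR=W
t=32: phase=(13,13,3,3) vs β=14 → FL=S FR=S RL=S RR=S
t=33: phase=(14,14,4,4) vs β=14 → FL=W FR=W RL=S RR=S

t=3: FL=S FR=S RL=W RR=W
t=5: FL=S FR=S RL=W RR=W
t=32: FL=S FR=S RL=S RR=S
t=33: FL=W FR=W RL=S RR=S


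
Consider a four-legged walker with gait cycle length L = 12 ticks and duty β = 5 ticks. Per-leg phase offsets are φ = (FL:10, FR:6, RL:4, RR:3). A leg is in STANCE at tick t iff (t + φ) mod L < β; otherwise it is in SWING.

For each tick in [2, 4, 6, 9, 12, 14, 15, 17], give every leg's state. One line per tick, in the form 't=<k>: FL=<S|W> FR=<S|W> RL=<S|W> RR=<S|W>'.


t=2: phase=(0,8,6,5) vs β=5 → FL=S FR=W RL=W RR=W
t=4: phase=(2,10,8,7) vs β=5 → FL=S FR=W RL=W RR=W
t=6: phase=(4,0,10,9) vs β=5 → FL=S FR=S RL=W RR=W
t=9: phase=(7,3,1,0) vs β=5 → FL=W FR=S RL=S RR=S
t=12: phase=(10,6,4,3) vs β=5 → FL=W FR=W RL=S RR=S
t=14: phase=(0,8,6,5) vs β=5 → FL=S FR=W RL=W RR=W
t=15: phase=(1,9,7,6) vs β=5 → FL=S FR=W RL=W RR=W
t=17: phase=(3,11,9,8) vs β=5 → FL=S FR=W RL=W RR=W

t=2: FL=S FR=W RL=W RR=W
t=4: FL=S FR=W RL=W RR=W
t=6: FL=S FR=S RL=W RR=W
t=9: FL=W FR=S RL=S RR=S
t=12: FL=W FR=W RL=S RR=S
t=14: FL=S FR=W RL=W RR=W
t=15: FL=S FR=W RL=W RR=W
t=17: FL=S FR=W RL=W RR=W


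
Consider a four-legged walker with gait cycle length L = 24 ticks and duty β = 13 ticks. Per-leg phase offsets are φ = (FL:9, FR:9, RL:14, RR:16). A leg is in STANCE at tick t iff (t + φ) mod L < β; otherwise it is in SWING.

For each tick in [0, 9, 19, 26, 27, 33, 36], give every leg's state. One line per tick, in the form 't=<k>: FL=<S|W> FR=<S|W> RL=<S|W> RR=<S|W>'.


t=0: FL=S FR=S RL=W RR=W
t=9: FL=W FR=W RL=W RR=S
t=19: FL=S FR=S RL=S RR=S
t=26: FL=S FR=S RL=W RR=W
t=27: FL=S FR=S RL=W RR=W
t=33: FL=W FR=W RL=W RR=S
t=36: FL=W FR=W RL=S RR=S

t=0: phase=(9,9,14,16) vs β=13 → FL=S FR=S RL=W RR=W
t=9: phase=(18,18,23,1) vs β=13 → FL=W FR=W RL=W RR=S
t=19: phase=(4,4,9,11) vs β=13 → FL=S FR=S RL=S RR=S
t=26: phase=(11,11,16,18) vs β=13 → FL=S FR=S RL=W RR=W
t=27: phase=(12,12,17,19) vs β=13 → FL=S FR=S RL=W RR=W
t=33: phase=(18,18,23,1) vs β=13 → FL=W FR=W RL=W RR=S
t=36: phase=(21,21,2,4) vs β=13 → FL=W FR=W RL=S RR=S


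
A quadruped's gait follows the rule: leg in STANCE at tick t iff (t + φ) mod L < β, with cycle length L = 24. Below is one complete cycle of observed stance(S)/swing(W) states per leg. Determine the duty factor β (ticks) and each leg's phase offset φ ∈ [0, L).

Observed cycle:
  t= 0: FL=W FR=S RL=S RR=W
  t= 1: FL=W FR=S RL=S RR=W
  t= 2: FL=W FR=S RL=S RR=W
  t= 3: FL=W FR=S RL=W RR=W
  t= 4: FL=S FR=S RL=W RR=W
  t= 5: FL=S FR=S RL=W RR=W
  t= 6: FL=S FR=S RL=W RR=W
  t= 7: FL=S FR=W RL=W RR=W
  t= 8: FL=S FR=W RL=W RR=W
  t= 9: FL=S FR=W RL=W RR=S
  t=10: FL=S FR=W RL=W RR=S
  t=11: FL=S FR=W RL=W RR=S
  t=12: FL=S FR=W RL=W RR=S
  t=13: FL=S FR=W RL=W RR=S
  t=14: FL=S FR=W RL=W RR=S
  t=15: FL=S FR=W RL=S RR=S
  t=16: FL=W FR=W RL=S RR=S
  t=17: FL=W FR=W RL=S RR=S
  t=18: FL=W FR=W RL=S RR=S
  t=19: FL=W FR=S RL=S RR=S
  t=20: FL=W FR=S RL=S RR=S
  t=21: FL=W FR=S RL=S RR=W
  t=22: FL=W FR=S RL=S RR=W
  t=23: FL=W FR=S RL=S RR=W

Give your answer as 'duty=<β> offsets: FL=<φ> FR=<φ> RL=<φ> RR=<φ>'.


duty=12 offsets: FL=20 FR=5 RL=9 RR=15

duty β = stance ticks per leg = 12
FL: stance ticks = 12; W→S at t=4 → φ=20
FR: stance ticks = 12; W→S at t=19 → φ=5
RL: stance ticks = 12; W→S at t=15 → φ=9
RR: stance ticks = 12; W→S at t=9 → φ=15


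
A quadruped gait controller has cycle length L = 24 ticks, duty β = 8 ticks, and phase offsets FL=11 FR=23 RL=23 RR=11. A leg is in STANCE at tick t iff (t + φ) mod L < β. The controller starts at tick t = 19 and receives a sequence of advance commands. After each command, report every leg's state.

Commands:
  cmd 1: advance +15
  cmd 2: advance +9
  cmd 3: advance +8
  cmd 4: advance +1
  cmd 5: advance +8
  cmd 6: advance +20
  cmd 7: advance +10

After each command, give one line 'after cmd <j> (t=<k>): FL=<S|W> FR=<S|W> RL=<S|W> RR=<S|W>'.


start t=19: FL=S FR=W RL=W RR=S
cmd 1: advance +15 → t=34, phase=(21,9,9,21) → FL=W FR=W RL=W RR=W
cmd 2: advance +9 → t=43, phase=(6,18,18,6) → FL=S FR=W RL=W RR=S
cmd 3: advance +8 → t=51, phase=(14,2,2,14) → FL=W FR=S RL=S RR=W
cmd 4: advance +1 → t=52, phase=(15,3,3,15) → FL=W FR=S RL=S RR=W
cmd 5: advance +8 → t=60, phase=(23,11,11,23) → FL=W FR=W RL=W RR=W
cmd 6: advance +20 → t=80, phase=(19,7,7,19) → FL=W FR=S RL=S RR=W
cmd 7: advance +10 → t=90, phase=(5,17,17,5) → FL=S FR=W RL=W RR=S

after cmd 1 (t=34): FL=W FR=W RL=W RR=W
after cmd 2 (t=43): FL=S FR=W RL=W RR=S
after cmd 3 (t=51): FL=W FR=S RL=S RR=W
after cmd 4 (t=52): FL=W FR=S RL=S RR=W
after cmd 5 (t=60): FL=W FR=W RL=W RR=W
after cmd 6 (t=80): FL=W FR=S RL=S RR=W
after cmd 7 (t=90): FL=S FR=W RL=W RR=S


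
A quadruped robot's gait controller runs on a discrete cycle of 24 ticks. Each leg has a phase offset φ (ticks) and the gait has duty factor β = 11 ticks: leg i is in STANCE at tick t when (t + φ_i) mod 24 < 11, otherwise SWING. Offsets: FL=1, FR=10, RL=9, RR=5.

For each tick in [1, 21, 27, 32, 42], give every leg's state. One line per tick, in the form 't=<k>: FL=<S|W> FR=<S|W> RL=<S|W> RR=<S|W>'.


t=1: phase=(2,11,10,6) vs β=11 → FL=S FR=W RL=S RR=S
t=21: phase=(22,7,6,2) vs β=11 → FL=W FR=S RL=S RR=S
t=27: phase=(4,13,12,8) vs β=11 → FL=S FR=W RL=W RR=S
t=32: phase=(9,18,17,13) vs β=11 → FL=S FR=W RL=W RR=W
t=42: phase=(19,4,3,23) vs β=11 → FL=W FR=S RL=S RR=W

t=1: FL=S FR=W RL=S RR=S
t=21: FL=W FR=S RL=S RR=S
t=27: FL=S FR=W RL=W RR=S
t=32: FL=S FR=W RL=W RR=W
t=42: FL=W FR=S RL=S RR=W


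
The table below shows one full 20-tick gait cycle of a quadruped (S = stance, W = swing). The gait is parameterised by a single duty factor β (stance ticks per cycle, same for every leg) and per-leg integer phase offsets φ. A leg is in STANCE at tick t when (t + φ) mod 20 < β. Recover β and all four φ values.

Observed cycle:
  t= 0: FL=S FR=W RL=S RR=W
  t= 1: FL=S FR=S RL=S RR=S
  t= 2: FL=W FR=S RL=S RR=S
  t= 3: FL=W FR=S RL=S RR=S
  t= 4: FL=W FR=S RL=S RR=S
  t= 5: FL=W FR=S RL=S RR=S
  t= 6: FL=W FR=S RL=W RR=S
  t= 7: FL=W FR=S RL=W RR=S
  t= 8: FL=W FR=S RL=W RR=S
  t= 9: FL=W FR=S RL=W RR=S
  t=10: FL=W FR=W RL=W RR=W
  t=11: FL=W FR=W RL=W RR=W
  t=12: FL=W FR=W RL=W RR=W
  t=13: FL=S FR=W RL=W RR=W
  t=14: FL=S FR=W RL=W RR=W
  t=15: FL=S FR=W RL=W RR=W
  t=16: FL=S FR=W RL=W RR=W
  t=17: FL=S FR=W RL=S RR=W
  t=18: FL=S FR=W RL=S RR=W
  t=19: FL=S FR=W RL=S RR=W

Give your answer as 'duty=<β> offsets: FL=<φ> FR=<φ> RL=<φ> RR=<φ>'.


duty β = stance ticks per leg = 9
FL: stance ticks = 9; W→S at t=13 → φ=7
FR: stance ticks = 9; W→S at t=1 → φ=19
RL: stance ticks = 9; W→S at t=17 → φ=3
RR: stance ticks = 9; W→S at t=1 → φ=19

duty=9 offsets: FL=7 FR=19 RL=3 RR=19


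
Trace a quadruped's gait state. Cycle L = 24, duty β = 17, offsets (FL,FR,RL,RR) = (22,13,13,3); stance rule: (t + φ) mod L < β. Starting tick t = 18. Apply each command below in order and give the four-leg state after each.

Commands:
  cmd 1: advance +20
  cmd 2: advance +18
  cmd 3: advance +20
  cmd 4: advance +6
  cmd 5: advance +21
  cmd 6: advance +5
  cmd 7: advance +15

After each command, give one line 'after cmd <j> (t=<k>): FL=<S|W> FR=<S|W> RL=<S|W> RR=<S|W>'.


after cmd 1 (t=38): FL=S FR=S RL=S RR=W
after cmd 2 (t=56): FL=S FR=W RL=W RR=S
after cmd 3 (t=76): FL=S FR=W RL=W RR=S
after cmd 4 (t=82): FL=S FR=W RL=W RR=S
after cmd 5 (t=103): FL=S FR=W RL=W RR=S
after cmd 6 (t=108): FL=S FR=S RL=S RR=S
after cmd 7 (t=123): FL=S FR=S RL=S RR=S

start t=18: FL=S FR=S RL=S RR=W
cmd 1: advance +20 → t=38, phase=(12,3,3,17) → FL=S FR=S RL=S RR=W
cmd 2: advance +18 → t=56, phase=(6,21,21,11) → FL=S FR=W RL=W RR=S
cmd 3: advance +20 → t=76, phase=(2,17,17,7) → FL=S FR=W RL=W RR=S
cmd 4: advance +6 → t=82, phase=(8,23,23,13) → FL=S FR=W RL=W RR=S
cmd 5: advance +21 → t=103, phase=(5,20,20,10) → FL=S FR=W RL=W RR=S
cmd 6: advance +5 → t=108, phase=(10,1,1,15) → FL=S FR=S RL=S RR=S
cmd 7: advance +15 → t=123, phase=(1,16,16,6) → FL=S FR=S RL=S RR=S


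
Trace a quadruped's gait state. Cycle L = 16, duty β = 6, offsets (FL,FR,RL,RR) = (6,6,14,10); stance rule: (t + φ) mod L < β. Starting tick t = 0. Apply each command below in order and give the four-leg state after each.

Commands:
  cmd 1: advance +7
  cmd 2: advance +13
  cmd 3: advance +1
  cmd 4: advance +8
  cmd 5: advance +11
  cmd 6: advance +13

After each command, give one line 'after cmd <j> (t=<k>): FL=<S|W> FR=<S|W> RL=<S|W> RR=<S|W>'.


start t=0: FL=W FR=W RL=W RR=W
cmd 1: advance +7 → t=7, phase=(13,13,5,1) → FL=W FR=W RL=S RR=S
cmd 2: advance +13 → t=20, phase=(10,10,2,14) → FL=W FR=W RL=S RR=W
cmd 3: advance +1 → t=21, phase=(11,11,3,15) → FL=W FR=W RL=S RR=W
cmd 4: advance +8 → t=29, phase=(3,3,11,7) → FL=S FR=S RL=W RR=W
cmd 5: advance +11 → t=40, phase=(14,14,6,2) → FL=W FR=W RL=W RR=S
cmd 6: advance +13 → t=53, phase=(11,11,3,15) → FL=W FR=W RL=S RR=W

after cmd 1 (t=7): FL=W FR=W RL=S RR=S
after cmd 2 (t=20): FL=W FR=W RL=S RR=W
after cmd 3 (t=21): FL=W FR=W RL=S RR=W
after cmd 4 (t=29): FL=S FR=S RL=W RR=W
after cmd 5 (t=40): FL=W FR=W RL=W RR=S
after cmd 6 (t=53): FL=W FR=W RL=S RR=W


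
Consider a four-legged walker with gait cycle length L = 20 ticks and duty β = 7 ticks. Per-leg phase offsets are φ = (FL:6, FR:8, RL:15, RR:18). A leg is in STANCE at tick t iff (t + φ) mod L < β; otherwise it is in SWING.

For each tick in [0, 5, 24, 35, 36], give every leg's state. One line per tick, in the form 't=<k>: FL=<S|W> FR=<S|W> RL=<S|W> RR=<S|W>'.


t=0: FL=S FR=W RL=W RR=W
t=5: FL=W FR=W RL=S RR=S
t=24: FL=W FR=W RL=W RR=S
t=35: FL=S FR=S RL=W RR=W
t=36: FL=S FR=S RL=W RR=W

t=0: phase=(6,8,15,18) vs β=7 → FL=S FR=W RL=W RR=W
t=5: phase=(11,13,0,3) vs β=7 → FL=W FR=W RL=S RR=S
t=24: phase=(10,12,19,2) vs β=7 → FL=W FR=W RL=W RR=S
t=35: phase=(1,3,10,13) vs β=7 → FL=S FR=S RL=W RR=W
t=36: phase=(2,4,11,14) vs β=7 → FL=S FR=S RL=W RR=W


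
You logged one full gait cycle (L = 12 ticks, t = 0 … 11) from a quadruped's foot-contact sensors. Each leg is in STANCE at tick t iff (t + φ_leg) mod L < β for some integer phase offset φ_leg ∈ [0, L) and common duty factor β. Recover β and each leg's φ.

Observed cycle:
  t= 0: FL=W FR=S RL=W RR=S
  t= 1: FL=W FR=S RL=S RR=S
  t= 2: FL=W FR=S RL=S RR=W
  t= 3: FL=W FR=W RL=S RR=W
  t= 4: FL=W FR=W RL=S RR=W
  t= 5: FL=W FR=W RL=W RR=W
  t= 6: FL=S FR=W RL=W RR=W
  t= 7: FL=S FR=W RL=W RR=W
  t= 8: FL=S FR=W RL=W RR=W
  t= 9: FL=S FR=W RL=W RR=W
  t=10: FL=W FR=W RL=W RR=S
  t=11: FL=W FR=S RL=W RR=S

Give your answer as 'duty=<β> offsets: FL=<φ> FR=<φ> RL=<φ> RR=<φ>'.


duty β = stance ticks per leg = 4
FL: stance ticks = 4; W→S at t=6 → φ=6
FR: stance ticks = 4; W→S at t=11 → φ=1
RL: stance ticks = 4; W→S at t=1 → φ=11
RR: stance ticks = 4; W→S at t=10 → φ=2

duty=4 offsets: FL=6 FR=1 RL=11 RR=2


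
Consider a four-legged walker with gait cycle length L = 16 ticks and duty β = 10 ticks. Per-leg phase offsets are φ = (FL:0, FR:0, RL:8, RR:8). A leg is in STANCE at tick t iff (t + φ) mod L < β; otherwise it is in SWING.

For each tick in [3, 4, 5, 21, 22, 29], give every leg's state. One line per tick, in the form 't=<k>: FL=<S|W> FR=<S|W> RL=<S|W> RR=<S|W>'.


t=3: FL=S FR=S RL=W RR=W
t=4: FL=S FR=S RL=W RR=W
t=5: FL=S FR=S RL=W RR=W
t=21: FL=S FR=S RL=W RR=W
t=22: FL=S FR=S RL=W RR=W
t=29: FL=W FR=W RL=S RR=S

t=3: phase=(3,3,11,11) vs β=10 → FL=S FR=S RL=W RR=W
t=4: phase=(4,4,12,12) vs β=10 → FL=S FR=S RL=W RR=W
t=5: phase=(5,5,13,13) vs β=10 → FL=S FR=S RL=W RR=W
t=21: phase=(5,5,13,13) vs β=10 → FL=S FR=S RL=W RR=W
t=22: phase=(6,6,14,14) vs β=10 → FL=S FR=S RL=W RR=W
t=29: phase=(13,13,5,5) vs β=10 → FL=W FR=W RL=S RR=S


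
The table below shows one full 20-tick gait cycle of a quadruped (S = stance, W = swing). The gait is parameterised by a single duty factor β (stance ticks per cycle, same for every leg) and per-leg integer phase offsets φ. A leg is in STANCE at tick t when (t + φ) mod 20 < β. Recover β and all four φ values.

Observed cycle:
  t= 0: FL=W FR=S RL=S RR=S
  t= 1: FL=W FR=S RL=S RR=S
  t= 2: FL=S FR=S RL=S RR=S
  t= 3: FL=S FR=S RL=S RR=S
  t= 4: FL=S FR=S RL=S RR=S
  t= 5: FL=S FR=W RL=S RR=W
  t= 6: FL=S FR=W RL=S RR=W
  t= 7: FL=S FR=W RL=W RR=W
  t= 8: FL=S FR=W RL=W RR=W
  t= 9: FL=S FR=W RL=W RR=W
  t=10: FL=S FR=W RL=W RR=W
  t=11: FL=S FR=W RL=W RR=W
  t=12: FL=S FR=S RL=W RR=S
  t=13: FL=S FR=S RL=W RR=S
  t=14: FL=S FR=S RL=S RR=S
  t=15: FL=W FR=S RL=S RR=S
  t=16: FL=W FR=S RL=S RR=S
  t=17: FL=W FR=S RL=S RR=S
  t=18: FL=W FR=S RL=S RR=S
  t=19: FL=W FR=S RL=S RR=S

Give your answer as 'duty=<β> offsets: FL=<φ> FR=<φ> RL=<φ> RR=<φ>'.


duty β = stance ticks per leg = 13
FL: stance ticks = 13; W→S at t=2 → φ=18
FR: stance ticks = 13; W→S at t=12 → φ=8
RL: stance ticks = 13; W→S at t=14 → φ=6
RR: stance ticks = 13; W→S at t=12 → φ=8

duty=13 offsets: FL=18 FR=8 RL=6 RR=8


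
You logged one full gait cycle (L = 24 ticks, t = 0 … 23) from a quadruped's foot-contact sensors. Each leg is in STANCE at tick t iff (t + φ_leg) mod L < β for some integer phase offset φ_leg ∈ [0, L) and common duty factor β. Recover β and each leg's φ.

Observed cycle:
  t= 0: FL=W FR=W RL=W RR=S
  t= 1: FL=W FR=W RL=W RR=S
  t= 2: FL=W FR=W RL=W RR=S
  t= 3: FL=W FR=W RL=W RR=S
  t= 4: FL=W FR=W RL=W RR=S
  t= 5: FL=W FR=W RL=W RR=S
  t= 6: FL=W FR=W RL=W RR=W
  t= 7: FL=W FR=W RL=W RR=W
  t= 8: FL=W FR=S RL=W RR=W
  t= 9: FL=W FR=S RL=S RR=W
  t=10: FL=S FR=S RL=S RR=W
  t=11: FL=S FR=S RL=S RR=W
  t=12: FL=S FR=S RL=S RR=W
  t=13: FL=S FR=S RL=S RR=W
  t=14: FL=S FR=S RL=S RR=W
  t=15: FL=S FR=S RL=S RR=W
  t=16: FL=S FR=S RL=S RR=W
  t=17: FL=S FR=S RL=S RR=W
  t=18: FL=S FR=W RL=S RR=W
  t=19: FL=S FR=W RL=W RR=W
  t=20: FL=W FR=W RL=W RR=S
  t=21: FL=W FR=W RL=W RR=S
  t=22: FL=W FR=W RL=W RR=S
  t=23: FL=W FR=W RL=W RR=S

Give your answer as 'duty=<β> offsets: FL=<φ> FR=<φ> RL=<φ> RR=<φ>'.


duty β = stance ticks per leg = 10
FL: stance ticks = 10; W→S at t=10 → φ=14
FR: stance ticks = 10; W→S at t=8 → φ=16
RL: stance ticks = 10; W→S at t=9 → φ=15
RR: stance ticks = 10; W→S at t=20 → φ=4

duty=10 offsets: FL=14 FR=16 RL=15 RR=4


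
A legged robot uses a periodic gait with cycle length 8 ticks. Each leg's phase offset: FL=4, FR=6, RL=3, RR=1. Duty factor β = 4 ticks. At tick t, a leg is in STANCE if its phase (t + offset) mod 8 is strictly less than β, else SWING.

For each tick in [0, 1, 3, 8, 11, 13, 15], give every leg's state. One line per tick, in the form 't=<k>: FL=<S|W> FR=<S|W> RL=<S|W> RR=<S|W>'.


t=0: phase=(4,6,3,1) vs β=4 → FL=W FR=W RL=S RR=S
t=1: phase=(5,7,4,2) vs β=4 → FL=W FR=W RL=W RR=S
t=3: phase=(7,1,6,4) vs β=4 → FL=W FR=S RL=W RR=W
t=8: phase=(4,6,3,1) vs β=4 → FL=W FR=W RL=S RR=S
t=11: phase=(7,1,6,4) vs β=4 → FL=W FR=S RL=W RR=W
t=13: phase=(1,3,0,6) vs β=4 → FL=S FR=S RL=S RR=W
t=15: phase=(3,5,2,0) vs β=4 → FL=S FR=W RL=S RR=S

t=0: FL=W FR=W RL=S RR=S
t=1: FL=W FR=W RL=W RR=S
t=3: FL=W FR=S RL=W RR=W
t=8: FL=W FR=W RL=S RR=S
t=11: FL=W FR=S RL=W RR=W
t=13: FL=S FR=S RL=S RR=W
t=15: FL=S FR=W RL=S RR=S


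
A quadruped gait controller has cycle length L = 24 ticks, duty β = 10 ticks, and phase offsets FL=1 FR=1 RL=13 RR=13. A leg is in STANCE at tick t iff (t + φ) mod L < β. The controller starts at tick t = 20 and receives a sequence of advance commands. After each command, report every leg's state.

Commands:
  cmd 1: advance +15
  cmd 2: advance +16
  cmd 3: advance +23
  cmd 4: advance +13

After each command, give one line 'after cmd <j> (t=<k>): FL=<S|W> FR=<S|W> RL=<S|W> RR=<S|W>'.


start t=20: FL=W FR=W RL=S RR=S
cmd 1: advance +15 → t=35, phase=(12,12,0,0) → FL=W FR=W RL=S RR=S
cmd 2: advance +16 → t=51, phase=(4,4,16,16) → FL=S FR=S RL=W RR=W
cmd 3: advance +23 → t=74, phase=(3,3,15,15) → FL=S FR=S RL=W RR=W
cmd 4: advance +13 → t=87, phase=(16,16,4,4) → FL=W FR=W RL=S RR=S

after cmd 1 (t=35): FL=W FR=W RL=S RR=S
after cmd 2 (t=51): FL=S FR=S RL=W RR=W
after cmd 3 (t=74): FL=S FR=S RL=W RR=W
after cmd 4 (t=87): FL=W FR=W RL=S RR=S


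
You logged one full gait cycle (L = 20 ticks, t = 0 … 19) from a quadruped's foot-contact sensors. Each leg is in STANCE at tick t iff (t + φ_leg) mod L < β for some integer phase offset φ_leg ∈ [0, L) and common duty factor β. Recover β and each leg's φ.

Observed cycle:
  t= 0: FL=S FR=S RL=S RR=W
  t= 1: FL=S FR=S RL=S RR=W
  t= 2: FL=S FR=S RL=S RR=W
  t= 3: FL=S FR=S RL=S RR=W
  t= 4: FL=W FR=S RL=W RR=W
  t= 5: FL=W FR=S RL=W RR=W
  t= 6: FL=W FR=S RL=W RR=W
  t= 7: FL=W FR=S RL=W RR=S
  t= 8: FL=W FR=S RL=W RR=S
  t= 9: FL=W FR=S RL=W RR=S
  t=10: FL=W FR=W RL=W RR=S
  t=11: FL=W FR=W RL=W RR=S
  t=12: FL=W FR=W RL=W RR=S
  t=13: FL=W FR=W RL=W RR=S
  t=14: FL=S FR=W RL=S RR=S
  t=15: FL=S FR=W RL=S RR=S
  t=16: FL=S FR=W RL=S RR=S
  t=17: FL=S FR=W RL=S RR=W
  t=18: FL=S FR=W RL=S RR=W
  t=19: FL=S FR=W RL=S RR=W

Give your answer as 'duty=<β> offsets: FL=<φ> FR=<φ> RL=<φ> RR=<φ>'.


duty=10 offsets: FL=6 FR=0 RL=6 RR=13

duty β = stance ticks per leg = 10
FL: stance ticks = 10; W→S at t=14 → φ=6
FR: stance ticks = 10; W→S at t=0 → φ=0
RL: stance ticks = 10; W→S at t=14 → φ=6
RR: stance ticks = 10; W→S at t=7 → φ=13


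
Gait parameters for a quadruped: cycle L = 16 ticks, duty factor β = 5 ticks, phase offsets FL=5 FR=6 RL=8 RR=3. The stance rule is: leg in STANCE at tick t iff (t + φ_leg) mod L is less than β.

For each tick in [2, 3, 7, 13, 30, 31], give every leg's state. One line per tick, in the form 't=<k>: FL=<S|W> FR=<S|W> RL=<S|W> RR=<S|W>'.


t=2: FL=W FR=W RL=W RR=W
t=3: FL=W FR=W RL=W RR=W
t=7: FL=W FR=W RL=W RR=W
t=13: FL=S FR=S RL=W RR=S
t=30: FL=S FR=S RL=W RR=S
t=31: FL=S FR=W RL=W RR=S

t=2: phase=(7,8,10,5) vs β=5 → FL=W FR=W RL=W RR=W
t=3: phase=(8,9,11,6) vs β=5 → FL=W FR=W RL=W RR=W
t=7: phase=(12,13,15,10) vs β=5 → FL=W FR=W RL=W RR=W
t=13: phase=(2,3,5,0) vs β=5 → FL=S FR=S RL=W RR=S
t=30: phase=(3,4,6,1) vs β=5 → FL=S FR=S RL=W RR=S
t=31: phase=(4,5,7,2) vs β=5 → FL=S FR=W RL=W RR=S


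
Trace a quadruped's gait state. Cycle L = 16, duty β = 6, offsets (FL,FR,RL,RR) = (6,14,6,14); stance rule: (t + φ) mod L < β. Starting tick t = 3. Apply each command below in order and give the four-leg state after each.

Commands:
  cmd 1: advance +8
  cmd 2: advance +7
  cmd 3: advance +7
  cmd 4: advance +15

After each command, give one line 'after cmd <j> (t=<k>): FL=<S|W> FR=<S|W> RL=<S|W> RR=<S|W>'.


start t=3: FL=W FR=S RL=W RR=S
cmd 1: advance +8 → t=11, phase=(1,9,1,9) → FL=S FR=W RL=S RR=W
cmd 2: advance +7 → t=18, phase=(8,0,8,0) → FL=W FR=S RL=W RR=S
cmd 3: advance +7 → t=25, phase=(15,7,15,7) → FL=W FR=W RL=W RR=W
cmd 4: advance +15 → t=40, phase=(14,6,14,6) → FL=W FR=W RL=W RR=W

after cmd 1 (t=11): FL=S FR=W RL=S RR=W
after cmd 2 (t=18): FL=W FR=S RL=W RR=S
after cmd 3 (t=25): FL=W FR=W RL=W RR=W
after cmd 4 (t=40): FL=W FR=W RL=W RR=W


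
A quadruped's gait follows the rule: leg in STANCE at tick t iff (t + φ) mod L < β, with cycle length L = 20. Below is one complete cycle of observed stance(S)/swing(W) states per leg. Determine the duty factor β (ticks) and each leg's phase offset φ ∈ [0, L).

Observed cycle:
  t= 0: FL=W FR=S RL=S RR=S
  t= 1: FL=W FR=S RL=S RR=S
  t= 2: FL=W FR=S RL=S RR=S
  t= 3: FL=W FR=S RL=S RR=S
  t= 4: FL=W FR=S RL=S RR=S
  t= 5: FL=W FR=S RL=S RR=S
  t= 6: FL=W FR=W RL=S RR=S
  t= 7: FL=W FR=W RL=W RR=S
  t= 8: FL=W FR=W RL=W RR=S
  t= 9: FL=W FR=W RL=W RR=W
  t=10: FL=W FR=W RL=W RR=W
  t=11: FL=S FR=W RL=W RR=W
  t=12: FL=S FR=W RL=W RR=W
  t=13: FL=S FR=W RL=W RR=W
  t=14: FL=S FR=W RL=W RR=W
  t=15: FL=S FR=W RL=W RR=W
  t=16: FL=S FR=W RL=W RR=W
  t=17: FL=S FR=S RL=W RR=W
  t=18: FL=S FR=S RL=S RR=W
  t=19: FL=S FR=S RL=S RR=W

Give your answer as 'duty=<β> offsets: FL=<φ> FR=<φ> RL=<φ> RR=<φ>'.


duty β = stance ticks per leg = 9
FL: stance ticks = 9; W→S at t=11 → φ=9
FR: stance ticks = 9; W→S at t=17 → φ=3
RL: stance ticks = 9; W→S at t=18 → φ=2
RR: stance ticks = 9; W→S at t=0 → φ=0

duty=9 offsets: FL=9 FR=3 RL=2 RR=0


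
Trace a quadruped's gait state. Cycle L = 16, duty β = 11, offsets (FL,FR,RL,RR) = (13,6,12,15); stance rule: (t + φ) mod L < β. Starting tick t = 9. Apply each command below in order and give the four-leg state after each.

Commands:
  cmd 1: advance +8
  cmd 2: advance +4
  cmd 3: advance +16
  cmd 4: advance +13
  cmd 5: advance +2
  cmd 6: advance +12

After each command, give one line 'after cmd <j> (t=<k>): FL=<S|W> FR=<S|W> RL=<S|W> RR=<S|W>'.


start t=9: FL=S FR=W RL=S RR=S
cmd 1: advance +8 → t=17, phase=(14,7,13,0) → FL=W FR=S RL=W RR=S
cmd 2: advance +4 → t=21, phase=(2,11,1,4) → FL=S FR=W RL=S RR=S
cmd 3: advance +16 → t=37, phase=(2,11,1,4) → FL=S FR=W RL=S RR=S
cmd 4: advance +13 → t=50, phase=(15,8,14,1) → FL=W FR=S RL=W RR=S
cmd 5: advance +2 → t=52, phase=(1,10,0,3) → FL=S FR=S RL=S RR=S
cmd 6: advance +12 → t=64, phase=(13,6,12,15) → FL=W FR=S RL=W RR=W

after cmd 1 (t=17): FL=W FR=S RL=W RR=S
after cmd 2 (t=21): FL=S FR=W RL=S RR=S
after cmd 3 (t=37): FL=S FR=W RL=S RR=S
after cmd 4 (t=50): FL=W FR=S RL=W RR=S
after cmd 5 (t=52): FL=S FR=S RL=S RR=S
after cmd 6 (t=64): FL=W FR=S RL=W RR=W


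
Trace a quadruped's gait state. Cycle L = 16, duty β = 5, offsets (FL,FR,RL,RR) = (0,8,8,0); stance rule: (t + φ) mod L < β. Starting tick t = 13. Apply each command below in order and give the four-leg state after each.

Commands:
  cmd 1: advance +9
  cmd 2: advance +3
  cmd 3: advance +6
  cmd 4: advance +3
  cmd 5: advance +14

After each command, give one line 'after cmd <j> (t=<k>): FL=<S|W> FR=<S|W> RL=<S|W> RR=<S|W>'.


after cmd 1 (t=22): FL=W FR=W RL=W RR=W
after cmd 2 (t=25): FL=W FR=S RL=S RR=W
after cmd 3 (t=31): FL=W FR=W RL=W RR=W
after cmd 4 (t=34): FL=S FR=W RL=W RR=S
after cmd 5 (t=48): FL=S FR=W RL=W RR=S

start t=13: FL=W FR=W RL=W RR=W
cmd 1: advance +9 → t=22, phase=(6,14,14,6) → FL=W FR=W RL=W RR=W
cmd 2: advance +3 → t=25, phase=(9,1,1,9) → FL=W FR=S RL=S RR=W
cmd 3: advance +6 → t=31, phase=(15,7,7,15) → FL=W FR=W RL=W RR=W
cmd 4: advance +3 → t=34, phase=(2,10,10,2) → FL=S FR=W RL=W RR=S
cmd 5: advance +14 → t=48, phase=(0,8,8,0) → FL=S FR=W RL=W RR=S


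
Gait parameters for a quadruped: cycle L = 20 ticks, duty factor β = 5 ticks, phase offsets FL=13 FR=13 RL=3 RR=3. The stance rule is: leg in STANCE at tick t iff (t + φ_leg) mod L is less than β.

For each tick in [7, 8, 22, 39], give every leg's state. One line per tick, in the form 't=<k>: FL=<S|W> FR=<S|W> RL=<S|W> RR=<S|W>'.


t=7: FL=S FR=S RL=W RR=W
t=8: FL=S FR=S RL=W RR=W
t=22: FL=W FR=W RL=W RR=W
t=39: FL=W FR=W RL=S RR=S

t=7: phase=(0,0,10,10) vs β=5 → FL=S FR=S RL=W RR=W
t=8: phase=(1,1,11,11) vs β=5 → FL=S FR=S RL=W RR=W
t=22: phase=(15,15,5,5) vs β=5 → FL=W FR=W RL=W RR=W
t=39: phase=(12,12,2,2) vs β=5 → FL=W FR=W RL=S RR=S


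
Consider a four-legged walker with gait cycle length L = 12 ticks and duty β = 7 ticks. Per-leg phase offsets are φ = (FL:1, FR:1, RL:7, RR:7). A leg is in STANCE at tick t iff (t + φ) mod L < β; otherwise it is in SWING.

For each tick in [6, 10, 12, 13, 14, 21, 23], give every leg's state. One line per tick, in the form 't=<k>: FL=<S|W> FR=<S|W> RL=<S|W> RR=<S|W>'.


t=6: FL=W FR=W RL=S RR=S
t=10: FL=W FR=W RL=S RR=S
t=12: FL=S FR=S RL=W RR=W
t=13: FL=S FR=S RL=W RR=W
t=14: FL=S FR=S RL=W RR=W
t=21: FL=W FR=W RL=S RR=S
t=23: FL=S FR=S RL=S RR=S

t=6: phase=(7,7,1,1) vs β=7 → FL=W FR=W RL=S RR=S
t=10: phase=(11,11,5,5) vs β=7 → FL=W FR=W RL=S RR=S
t=12: phase=(1,1,7,7) vs β=7 → FL=S FR=S RL=W RR=W
t=13: phase=(2,2,8,8) vs β=7 → FL=S FR=S RL=W RR=W
t=14: phase=(3,3,9,9) vs β=7 → FL=S FR=S RL=W RR=W
t=21: phase=(10,10,4,4) vs β=7 → FL=W FR=W RL=S RR=S
t=23: phase=(0,0,6,6) vs β=7 → FL=S FR=S RL=S RR=S


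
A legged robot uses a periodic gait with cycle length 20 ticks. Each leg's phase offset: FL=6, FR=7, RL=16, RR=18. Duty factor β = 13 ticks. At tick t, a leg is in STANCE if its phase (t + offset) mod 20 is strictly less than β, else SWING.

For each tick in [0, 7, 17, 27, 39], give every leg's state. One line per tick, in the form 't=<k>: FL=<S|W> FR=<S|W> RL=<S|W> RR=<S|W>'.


t=0: FL=S FR=S RL=W RR=W
t=7: FL=W FR=W RL=S RR=S
t=17: FL=S FR=S RL=W RR=W
t=27: FL=W FR=W RL=S RR=S
t=39: FL=S FR=S RL=W RR=W

t=0: phase=(6,7,16,18) vs β=13 → FL=S FR=S RL=W RR=W
t=7: phase=(13,14,3,5) vs β=13 → FL=W FR=W RL=S RR=S
t=17: phase=(3,4,13,15) vs β=13 → FL=S FR=S RL=W RR=W
t=27: phase=(13,14,3,5) vs β=13 → FL=W FR=W RL=S RR=S
t=39: phase=(5,6,15,17) vs β=13 → FL=S FR=S RL=W RR=W


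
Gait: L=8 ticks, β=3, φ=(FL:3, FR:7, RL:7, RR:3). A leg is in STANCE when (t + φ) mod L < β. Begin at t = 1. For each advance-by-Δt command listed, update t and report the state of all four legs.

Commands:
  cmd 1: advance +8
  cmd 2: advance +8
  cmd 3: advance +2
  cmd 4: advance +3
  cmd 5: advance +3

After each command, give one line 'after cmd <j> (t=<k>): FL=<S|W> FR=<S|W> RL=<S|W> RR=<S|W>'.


start t=1: FL=W FR=S RL=S RR=W
cmd 1: advance +8 → t=9, phase=(4,0,0,4) → FL=W FR=S RL=S RR=W
cmd 2: advance +8 → t=17, phase=(4,0,0,4) → FL=W FR=S RL=S RR=W
cmd 3: advance +2 → t=19, phase=(6,2,2,6) → FL=W FR=S RL=S RR=W
cmd 4: advance +3 → t=22, phase=(1,5,5,1) → FL=S FR=W RL=W RR=S
cmd 5: advance +3 → t=25, phase=(4,0,0,4) → FL=W FR=S RL=S RR=W

after cmd 1 (t=9): FL=W FR=S RL=S RR=W
after cmd 2 (t=17): FL=W FR=S RL=S RR=W
after cmd 3 (t=19): FL=W FR=S RL=S RR=W
after cmd 4 (t=22): FL=S FR=W RL=W RR=S
after cmd 5 (t=25): FL=W FR=S RL=S RR=W


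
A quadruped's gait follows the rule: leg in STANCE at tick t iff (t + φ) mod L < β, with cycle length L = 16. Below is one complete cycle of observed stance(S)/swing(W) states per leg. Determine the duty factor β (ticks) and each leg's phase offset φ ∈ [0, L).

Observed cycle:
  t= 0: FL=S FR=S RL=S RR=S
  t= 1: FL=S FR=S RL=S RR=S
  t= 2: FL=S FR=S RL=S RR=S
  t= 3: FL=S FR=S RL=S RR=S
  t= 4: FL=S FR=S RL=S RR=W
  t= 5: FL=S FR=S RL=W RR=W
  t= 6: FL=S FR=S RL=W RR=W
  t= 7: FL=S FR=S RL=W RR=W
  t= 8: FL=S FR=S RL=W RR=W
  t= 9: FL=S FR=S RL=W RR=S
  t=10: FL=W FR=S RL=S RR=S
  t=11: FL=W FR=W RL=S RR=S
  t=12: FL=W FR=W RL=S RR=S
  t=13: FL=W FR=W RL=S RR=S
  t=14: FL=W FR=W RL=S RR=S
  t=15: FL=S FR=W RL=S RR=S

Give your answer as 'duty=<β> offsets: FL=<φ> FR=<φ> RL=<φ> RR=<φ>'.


duty=11 offsets: FL=1 FR=0 RL=6 RR=7

duty β = stance ticks per leg = 11
FL: stance ticks = 11; W→S at t=15 → φ=1
FR: stance ticks = 11; W→S at t=0 → φ=0
RL: stance ticks = 11; W→S at t=10 → φ=6
RR: stance ticks = 11; W→S at t=9 → φ=7


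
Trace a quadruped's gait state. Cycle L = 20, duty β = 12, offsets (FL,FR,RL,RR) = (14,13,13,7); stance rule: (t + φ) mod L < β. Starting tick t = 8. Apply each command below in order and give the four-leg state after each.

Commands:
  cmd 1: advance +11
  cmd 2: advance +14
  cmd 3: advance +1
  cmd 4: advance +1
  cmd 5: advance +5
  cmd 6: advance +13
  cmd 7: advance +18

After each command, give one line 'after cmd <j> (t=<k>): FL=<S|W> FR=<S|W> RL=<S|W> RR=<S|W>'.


after cmd 1 (t=19): FL=W FR=W RL=W RR=S
after cmd 2 (t=33): FL=S FR=S RL=S RR=S
after cmd 3 (t=34): FL=S FR=S RL=S RR=S
after cmd 4 (t=35): FL=S FR=S RL=S RR=S
after cmd 5 (t=40): FL=W FR=W RL=W RR=S
after cmd 6 (t=53): FL=S FR=S RL=S RR=S
after cmd 7 (t=71): FL=S FR=S RL=S RR=W

start t=8: FL=S FR=S RL=S RR=W
cmd 1: advance +11 → t=19, phase=(13,12,12,6) → FL=W FR=W RL=W RR=S
cmd 2: advance +14 → t=33, phase=(7,6,6,0) → FL=S FR=S RL=S RR=S
cmd 3: advance +1 → t=34, phase=(8,7,7,1) → FL=S FR=S RL=S RR=S
cmd 4: advance +1 → t=35, phase=(9,8,8,2) → FL=S FR=S RL=S RR=S
cmd 5: advance +5 → t=40, phase=(14,13,13,7) → FL=W FR=W RL=W RR=S
cmd 6: advance +13 → t=53, phase=(7,6,6,0) → FL=S FR=S RL=S RR=S
cmd 7: advance +18 → t=71, phase=(5,4,4,18) → FL=S FR=S RL=S RR=W


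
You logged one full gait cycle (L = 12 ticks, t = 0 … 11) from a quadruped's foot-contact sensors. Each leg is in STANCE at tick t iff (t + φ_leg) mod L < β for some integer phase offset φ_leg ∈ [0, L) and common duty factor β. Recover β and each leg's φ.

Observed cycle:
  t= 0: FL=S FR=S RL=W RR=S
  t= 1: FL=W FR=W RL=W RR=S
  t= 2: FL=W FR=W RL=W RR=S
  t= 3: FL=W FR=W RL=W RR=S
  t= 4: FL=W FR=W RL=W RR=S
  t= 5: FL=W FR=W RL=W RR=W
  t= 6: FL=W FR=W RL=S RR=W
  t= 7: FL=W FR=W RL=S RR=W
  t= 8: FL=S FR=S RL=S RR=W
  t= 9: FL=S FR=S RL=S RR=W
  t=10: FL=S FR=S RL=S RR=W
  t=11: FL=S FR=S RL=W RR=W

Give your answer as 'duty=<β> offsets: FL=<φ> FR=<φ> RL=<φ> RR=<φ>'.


duty=5 offsets: FL=4 FR=4 RL=6 RR=0

duty β = stance ticks per leg = 5
FL: stance ticks = 5; W→S at t=8 → φ=4
FR: stance ticks = 5; W→S at t=8 → φ=4
RL: stance ticks = 5; W→S at t=6 → φ=6
RR: stance ticks = 5; W→S at t=0 → φ=0


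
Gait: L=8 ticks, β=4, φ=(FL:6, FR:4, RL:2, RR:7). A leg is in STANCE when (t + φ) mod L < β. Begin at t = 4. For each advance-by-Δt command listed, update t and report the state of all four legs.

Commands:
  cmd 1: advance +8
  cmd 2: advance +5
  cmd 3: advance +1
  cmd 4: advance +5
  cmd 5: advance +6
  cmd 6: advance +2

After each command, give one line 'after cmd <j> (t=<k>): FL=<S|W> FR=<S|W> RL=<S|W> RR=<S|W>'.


after cmd 1 (t=12): FL=S FR=S RL=W RR=S
after cmd 2 (t=17): FL=W FR=W RL=S RR=S
after cmd 3 (t=18): FL=S FR=W RL=W RR=S
after cmd 4 (t=23): FL=W FR=S RL=S RR=W
after cmd 5 (t=29): FL=S FR=S RL=W RR=W
after cmd 6 (t=31): FL=W FR=S RL=S RR=W

start t=4: FL=S FR=S RL=W RR=S
cmd 1: advance +8 → t=12, phase=(2,0,6,3) → FL=S FR=S RL=W RR=S
cmd 2: advance +5 → t=17, phase=(7,5,3,0) → FL=W FR=W RL=S RR=S
cmd 3: advance +1 → t=18, phase=(0,6,4,1) → FL=S FR=W RL=W RR=S
cmd 4: advance +5 → t=23, phase=(5,3,1,6) → FL=W FR=S RL=S RR=W
cmd 5: advance +6 → t=29, phase=(3,1,7,4) → FL=S FR=S RL=W RR=W
cmd 6: advance +2 → t=31, phase=(5,3,1,6) → FL=W FR=S RL=S RR=W


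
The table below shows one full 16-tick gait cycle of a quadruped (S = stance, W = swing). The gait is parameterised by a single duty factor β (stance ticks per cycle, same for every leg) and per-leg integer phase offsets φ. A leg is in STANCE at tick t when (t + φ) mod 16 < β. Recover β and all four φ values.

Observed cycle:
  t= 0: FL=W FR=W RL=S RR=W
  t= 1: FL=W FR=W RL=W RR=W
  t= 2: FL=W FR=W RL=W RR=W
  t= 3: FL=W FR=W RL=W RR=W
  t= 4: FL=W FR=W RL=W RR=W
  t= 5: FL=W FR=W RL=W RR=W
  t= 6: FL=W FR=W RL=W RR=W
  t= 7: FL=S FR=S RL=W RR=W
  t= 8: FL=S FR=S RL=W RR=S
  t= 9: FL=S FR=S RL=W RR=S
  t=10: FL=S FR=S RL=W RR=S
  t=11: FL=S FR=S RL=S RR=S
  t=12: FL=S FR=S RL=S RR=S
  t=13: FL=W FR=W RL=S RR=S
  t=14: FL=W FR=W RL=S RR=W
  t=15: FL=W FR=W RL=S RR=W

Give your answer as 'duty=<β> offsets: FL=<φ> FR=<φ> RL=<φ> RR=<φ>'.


duty=6 offsets: FL=9 FR=9 RL=5 RR=8

duty β = stance ticks per leg = 6
FL: stance ticks = 6; W→S at t=7 → φ=9
FR: stance ticks = 6; W→S at t=7 → φ=9
RL: stance ticks = 6; W→S at t=11 → φ=5
RR: stance ticks = 6; W→S at t=8 → φ=8


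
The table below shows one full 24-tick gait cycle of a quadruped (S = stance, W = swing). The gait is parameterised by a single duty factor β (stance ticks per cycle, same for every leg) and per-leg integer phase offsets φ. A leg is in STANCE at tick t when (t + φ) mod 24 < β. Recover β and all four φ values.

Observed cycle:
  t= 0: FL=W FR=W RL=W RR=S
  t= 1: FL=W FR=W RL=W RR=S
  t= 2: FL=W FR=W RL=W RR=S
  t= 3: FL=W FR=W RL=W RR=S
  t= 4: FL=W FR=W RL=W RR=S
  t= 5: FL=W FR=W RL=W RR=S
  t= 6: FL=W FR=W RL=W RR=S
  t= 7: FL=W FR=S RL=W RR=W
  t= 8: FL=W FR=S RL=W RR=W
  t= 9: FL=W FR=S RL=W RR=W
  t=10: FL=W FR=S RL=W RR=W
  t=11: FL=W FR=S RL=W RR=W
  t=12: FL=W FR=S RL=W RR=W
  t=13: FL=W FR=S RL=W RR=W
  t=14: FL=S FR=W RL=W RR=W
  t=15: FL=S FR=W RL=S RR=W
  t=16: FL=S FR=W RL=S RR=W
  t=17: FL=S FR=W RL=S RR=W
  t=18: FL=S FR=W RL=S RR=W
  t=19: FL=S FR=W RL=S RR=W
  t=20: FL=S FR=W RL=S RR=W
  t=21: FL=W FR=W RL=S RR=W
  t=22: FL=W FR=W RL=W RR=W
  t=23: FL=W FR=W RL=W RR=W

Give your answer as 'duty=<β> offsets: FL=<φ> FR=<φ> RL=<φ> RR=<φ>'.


duty β = stance ticks per leg = 7
FL: stance ticks = 7; W→S at t=14 → φ=10
FR: stance ticks = 7; W→S at t=7 → φ=17
RL: stance ticks = 7; W→S at t=15 → φ=9
RR: stance ticks = 7; W→S at t=0 → φ=0

duty=7 offsets: FL=10 FR=17 RL=9 RR=0


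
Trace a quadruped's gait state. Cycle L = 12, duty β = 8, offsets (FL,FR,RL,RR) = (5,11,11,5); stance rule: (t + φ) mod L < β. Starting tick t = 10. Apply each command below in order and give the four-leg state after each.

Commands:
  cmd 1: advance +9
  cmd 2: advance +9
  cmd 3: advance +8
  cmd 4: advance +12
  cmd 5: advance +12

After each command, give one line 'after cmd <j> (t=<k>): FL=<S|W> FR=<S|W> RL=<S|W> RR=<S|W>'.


after cmd 1 (t=19): FL=S FR=S RL=S RR=S
after cmd 2 (t=28): FL=W FR=S RL=S RR=W
after cmd 3 (t=36): FL=S FR=W RL=W RR=S
after cmd 4 (t=48): FL=S FR=W RL=W RR=S
after cmd 5 (t=60): FL=S FR=W RL=W RR=S

start t=10: FL=S FR=W RL=W RR=S
cmd 1: advance +9 → t=19, phase=(0,6,6,0) → FL=S FR=S RL=S RR=S
cmd 2: advance +9 → t=28, phase=(9,3,3,9) → FL=W FR=S RL=S RR=W
cmd 3: advance +8 → t=36, phase=(5,11,11,5) → FL=S FR=W RL=W RR=S
cmd 4: advance +12 → t=48, phase=(5,11,11,5) → FL=S FR=W RL=W RR=S
cmd 5: advance +12 → t=60, phase=(5,11,11,5) → FL=S FR=W RL=W RR=S
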